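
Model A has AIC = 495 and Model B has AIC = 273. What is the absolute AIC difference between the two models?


|AIC_A - AIC_B| = |495 - 273| = 222.
Model B is preferred (lower AIC).

222


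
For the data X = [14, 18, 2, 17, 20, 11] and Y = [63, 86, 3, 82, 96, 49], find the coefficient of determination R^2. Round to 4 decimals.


Fit the OLS line: b0 = -7.9000, b1 = 5.2000.
SSres = 6.3000.
SStot = 5774.8333.
R^2 = 1 - 6.3000/5774.8333 = 0.9989.

0.9989


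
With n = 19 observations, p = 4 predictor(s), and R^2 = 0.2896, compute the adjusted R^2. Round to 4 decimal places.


Adjusted R^2 = 1 - (1 - R^2) * (n-1)/(n-p-1).
(1 - R^2) = 0.7104.
(n-1)/(n-p-1) = 18/14.
(1 - R^2) * (n-1) = 0.7104 * 18 = 12.7872.
Divide by (n-p-1): 12.7872 / 14 = 0.9134.
Adj R^2 = 1 - 0.9134 = 0.0866.

0.0866


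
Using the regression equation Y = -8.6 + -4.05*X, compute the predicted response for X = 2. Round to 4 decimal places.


Predicted value:
Y = -8.6 + (-4.05)(2) = -8.6 + -8.1000 = -16.7000.

-16.7000


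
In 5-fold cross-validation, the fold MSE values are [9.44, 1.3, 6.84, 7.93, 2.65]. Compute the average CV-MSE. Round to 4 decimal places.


Total MSE across folds = 28.1600.
CV-MSE = 28.1600/5 = 5.6320.

5.6320


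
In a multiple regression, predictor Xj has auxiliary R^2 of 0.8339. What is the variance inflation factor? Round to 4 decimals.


VIF = 1 / (1 - 0.8339).
= 1 / 0.1661 = 6.0205.

6.0205


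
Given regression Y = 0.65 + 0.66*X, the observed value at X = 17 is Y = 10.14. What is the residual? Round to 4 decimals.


Fitted value at X = 17 is yhat = 0.65 + 0.66*17 = 11.8700.
Residual = 10.14 - 11.8700 = -1.7300.

-1.7300


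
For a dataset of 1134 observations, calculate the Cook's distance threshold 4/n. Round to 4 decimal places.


Using the rule of thumb:
Threshold = 4 / 1134 = 0.0035.

0.0035


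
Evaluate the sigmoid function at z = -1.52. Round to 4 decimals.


First, exp(1.5200) = 4.5722.
Then sigma(z) = 1/(1 + 4.5722) = 0.1795.

0.1795


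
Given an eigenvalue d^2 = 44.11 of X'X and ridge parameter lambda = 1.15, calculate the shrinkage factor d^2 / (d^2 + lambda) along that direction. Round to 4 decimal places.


Compute the denominator: 44.11 + 1.15 = 45.2600.
Shrinkage factor = 44.11 / 45.2600 = 0.9746.

0.9746


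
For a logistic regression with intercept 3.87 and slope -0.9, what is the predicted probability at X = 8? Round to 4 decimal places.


Compute z = 3.87 + (-0.9)(8) = -3.3300.
exp(-z) = 27.9383.
P = 1/(1 + 27.9383) = 0.0346.

0.0346


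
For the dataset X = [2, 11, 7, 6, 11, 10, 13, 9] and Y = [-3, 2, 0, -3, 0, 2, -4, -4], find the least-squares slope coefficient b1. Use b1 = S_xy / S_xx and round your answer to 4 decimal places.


Calculate xbar = 8.6250, ybar = -1.2500.
S_xx = 85.8750, S_xy = 16.2500.
Using b1 = S_xy / S_xx = 16.2500 / 85.8750, we get b1 = 0.1892.

0.1892


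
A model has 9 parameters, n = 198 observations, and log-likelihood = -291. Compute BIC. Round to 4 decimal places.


ln(198) = 5.288267.
k * ln(n) = 9 * 5.288267 = 47.594403.
-2L = 582.
BIC = 47.594403 + 582 = 629.594403, which rounds to 629.5944.

629.5944


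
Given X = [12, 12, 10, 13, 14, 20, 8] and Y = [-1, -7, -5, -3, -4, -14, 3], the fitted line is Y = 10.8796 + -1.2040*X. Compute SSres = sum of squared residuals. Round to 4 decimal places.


Compute predicted values, then residuals = yi - yhat_i.
Residuals: [2.5684, -3.4316, -3.8396, 1.7724, 1.9764, -0.7996, 1.7524].
SSres = sum(residual^2) = 43.8729.

43.8729


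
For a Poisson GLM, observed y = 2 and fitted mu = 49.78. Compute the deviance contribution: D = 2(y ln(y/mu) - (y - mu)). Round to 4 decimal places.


Compute y*ln(y/mu) = 2*ln(2/49.78) = 2*-3.214466 = -6.428932.
y - mu = -47.78.
D = 2*(-6.428932 - (-47.78)) = 82.702136, which rounds to 82.7021.

82.7021


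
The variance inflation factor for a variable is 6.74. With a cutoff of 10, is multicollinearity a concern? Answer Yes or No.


Check: VIF = 6.74 vs threshold = 10.
Since 6.74 < 10, the answer is No.

No


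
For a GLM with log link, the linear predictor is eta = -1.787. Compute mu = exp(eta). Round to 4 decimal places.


The inverse log link gives:
mu = exp(-1.787) = 0.1675.

0.1675


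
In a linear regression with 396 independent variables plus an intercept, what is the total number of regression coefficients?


Total coefficients = number of predictors + 1 (for the intercept).
= 396 + 1 = 397.

397


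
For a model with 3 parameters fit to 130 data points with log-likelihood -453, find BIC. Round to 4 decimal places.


ln(130) = 4.867534.
k * ln(n) = 3 * 4.867534 = 14.602602.
-2L = 906.
BIC = 14.602602 + 906 = 920.602602, which rounds to 920.6026.

920.6026


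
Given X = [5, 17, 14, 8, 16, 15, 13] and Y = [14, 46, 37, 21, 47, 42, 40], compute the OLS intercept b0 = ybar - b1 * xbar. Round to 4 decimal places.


The slope is b1 = 2.8447.
Sample means are xbar = 12.5714 and ybar = 35.2857.
Intercept: b0 = 35.2857 - (2.8447)(12.5714) = -0.4757.

-0.4757


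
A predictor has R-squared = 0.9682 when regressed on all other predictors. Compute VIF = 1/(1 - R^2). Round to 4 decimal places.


Using VIF = 1/(1 - R^2_j):
1 - 0.9682 = 0.0318.
VIF = 31.4465.

31.4465


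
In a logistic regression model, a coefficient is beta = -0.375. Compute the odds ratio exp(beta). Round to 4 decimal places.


The odds ratio is computed as:
OR = e^(-0.375) = 0.6873.

0.6873


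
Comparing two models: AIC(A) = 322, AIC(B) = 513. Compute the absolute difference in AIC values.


Compute |322 - 513| = 191.
Model A has the smaller AIC.

191


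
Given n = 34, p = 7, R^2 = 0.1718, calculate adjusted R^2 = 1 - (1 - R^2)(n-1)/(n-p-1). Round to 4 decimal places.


Adjusted R^2 = 1 - (1 - R^2) * (n-1)/(n-p-1).
(1 - R^2) = 0.8282.
(n-1)/(n-p-1) = 33/26.
(1 - R^2) * (n-1) = 0.8282 * 33 = 27.3306.
Divide by (n-p-1): 27.3306 / 26 = 1.0512.
Adj R^2 = 1 - 1.0512 = -0.0512.

-0.0512


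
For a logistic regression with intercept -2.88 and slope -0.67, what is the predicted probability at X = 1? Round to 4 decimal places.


Compute z = -2.88 + (-0.67)(1) = -3.5500.
exp(-z) = 34.8133.
P = 1/(1 + 34.8133) = 0.0279.

0.0279


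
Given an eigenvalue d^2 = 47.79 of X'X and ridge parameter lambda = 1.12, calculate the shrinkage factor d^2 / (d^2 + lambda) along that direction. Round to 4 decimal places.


Compute the denominator: 47.79 + 1.12 = 48.9100.
Shrinkage factor = 47.79 / 48.9100 = 0.9771.

0.9771


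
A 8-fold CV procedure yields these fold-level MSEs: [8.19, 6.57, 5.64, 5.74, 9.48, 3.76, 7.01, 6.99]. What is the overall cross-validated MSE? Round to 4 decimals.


Total MSE across folds = 53.3800.
CV-MSE = 53.3800/8 = 6.6725.

6.6725


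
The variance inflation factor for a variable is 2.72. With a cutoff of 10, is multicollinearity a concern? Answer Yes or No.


Compare VIF = 2.72 to the threshold of 10.
2.72 < 10, so the answer is No.

No


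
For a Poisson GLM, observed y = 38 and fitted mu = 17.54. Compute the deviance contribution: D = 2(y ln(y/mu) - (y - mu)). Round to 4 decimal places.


First: ln(38/17.54) = 0.773102.
Then: 38 * 0.773102 = 29.377876.
y - mu = 38 - 17.54 = 20.46.
D = 2(29.377876 - 20.46) = 17.835752, which rounds to 17.8358.

17.8358


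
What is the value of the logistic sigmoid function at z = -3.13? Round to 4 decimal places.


First, exp(3.1300) = 22.8740.
Then sigma(z) = 1/(1 + 22.8740) = 0.0419.

0.0419


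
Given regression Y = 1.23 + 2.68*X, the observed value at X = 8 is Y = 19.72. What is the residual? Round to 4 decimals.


Fitted value at X = 8 is yhat = 1.23 + 2.68*8 = 22.6700.
Residual = 19.72 - 22.6700 = -2.9500.

-2.9500


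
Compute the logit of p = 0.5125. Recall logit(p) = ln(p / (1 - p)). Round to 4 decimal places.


1 - p = 0.4875.
p/(1-p) = 1.0513.
logit = ln(1.0513) = 0.0500.

0.0500


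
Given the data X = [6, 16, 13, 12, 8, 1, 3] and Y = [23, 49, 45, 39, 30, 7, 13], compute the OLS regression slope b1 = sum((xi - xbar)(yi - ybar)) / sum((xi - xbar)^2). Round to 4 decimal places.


The sample means are xbar = 8.4286 and ybar = 29.4286.
Compute S_xx = 181.7143 and S_xy = 524.7143.
Slope b1 = S_xy / S_xx = 524.7143 / 181.7143 = 2.8876.

2.8876


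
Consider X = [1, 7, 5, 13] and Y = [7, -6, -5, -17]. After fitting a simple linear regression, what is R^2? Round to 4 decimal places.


Fit the OLS line: b0 = 7.2733, b1 = -1.9267.
SSres = 10.3467.
SStot = 288.7500.
R^2 = 1 - 10.3467/288.7500 = 0.9642.

0.9642


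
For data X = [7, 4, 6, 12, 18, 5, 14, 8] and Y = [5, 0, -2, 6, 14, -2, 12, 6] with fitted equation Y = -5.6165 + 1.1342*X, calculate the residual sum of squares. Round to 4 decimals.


Compute predicted values, then residuals = yi - yhat_i.
Residuals: [2.6771, 1.0797, -3.1887, -1.9939, -0.7991, -2.0545, 1.7377, 2.5429].
SSres = sum(residual^2) = 36.8215.

36.8215


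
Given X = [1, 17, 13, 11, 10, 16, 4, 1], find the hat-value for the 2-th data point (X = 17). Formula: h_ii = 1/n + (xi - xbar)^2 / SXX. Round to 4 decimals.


Mean of X: xbar = 9.1250.
SXX = 286.8750.
For X = 17: h = 1/8 + (17 - 9.1250)^2/286.8750 = 0.3412.

0.3412


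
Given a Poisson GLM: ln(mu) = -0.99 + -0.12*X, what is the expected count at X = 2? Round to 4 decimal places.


Compute eta = -0.99 + -0.12 * 2 = -1.2300.
Apply inverse link: mu = e^-1.2300 = 0.2923.

0.2923


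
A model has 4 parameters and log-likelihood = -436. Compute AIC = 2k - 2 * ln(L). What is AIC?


AIC = 2k - 2*loglik = 2(4) - 2(-436).
= 8 + 872 = 880.

880


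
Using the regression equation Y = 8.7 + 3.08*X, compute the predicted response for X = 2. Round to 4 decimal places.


Plug X = 2 into Y = 8.7 + 3.08*X:
Y = 8.7 + 6.1600 = 14.8600.

14.8600


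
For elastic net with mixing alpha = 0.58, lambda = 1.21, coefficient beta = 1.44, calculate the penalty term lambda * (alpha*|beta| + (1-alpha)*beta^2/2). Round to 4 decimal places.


alpha * |beta| = 0.58 * 1.44 = 0.8352.
(1-alpha) * beta^2/2 = 0.42 * 2.0736/2 = 0.4355.
Total = 1.21 * (0.8352 + 0.4355) = 1.5375.

1.5375


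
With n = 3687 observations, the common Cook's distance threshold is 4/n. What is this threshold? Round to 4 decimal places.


The threshold is 4/n.
4/3687 = 0.0011.

0.0011


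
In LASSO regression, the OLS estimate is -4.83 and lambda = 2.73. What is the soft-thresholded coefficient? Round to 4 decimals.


|beta_OLS| = 4.83.
lambda = 2.73.
Since |beta| > lambda, coefficient = sign(beta)*(|beta| - lambda) = -2.1000.
Result = -2.1000.

-2.1000


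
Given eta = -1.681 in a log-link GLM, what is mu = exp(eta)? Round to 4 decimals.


The inverse log link gives:
mu = exp(-1.681) = 0.1862.

0.1862


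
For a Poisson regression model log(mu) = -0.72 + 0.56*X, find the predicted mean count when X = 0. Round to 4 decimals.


Compute eta = -0.72 + 0.56 * 0 = -0.7200.
Apply inverse link: mu = e^-0.7200 = 0.4868.

0.4868


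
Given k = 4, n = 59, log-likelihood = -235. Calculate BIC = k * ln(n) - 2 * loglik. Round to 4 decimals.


ln(59) = 4.077537.
k * ln(n) = 4 * 4.077537 = 16.310148.
-2L = 470.
BIC = 16.310148 + 470 = 486.310148, which rounds to 486.3101.

486.3101


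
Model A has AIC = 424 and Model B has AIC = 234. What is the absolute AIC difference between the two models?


|AIC_A - AIC_B| = |424 - 234| = 190.
Model B is preferred (lower AIC).

190


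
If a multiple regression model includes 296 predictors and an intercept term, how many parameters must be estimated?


Each predictor gets one coefficient, plus one intercept.
Total parameters = 296 + 1 = 297.

297


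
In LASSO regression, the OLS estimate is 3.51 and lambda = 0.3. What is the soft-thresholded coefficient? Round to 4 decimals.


Check: |3.51| = 3.51 vs lambda = 0.3.
Since |beta| > lambda, coefficient = sign(beta)*(|beta| - lambda) = 3.2100.
Soft-thresholded coefficient = 3.2100.

3.2100


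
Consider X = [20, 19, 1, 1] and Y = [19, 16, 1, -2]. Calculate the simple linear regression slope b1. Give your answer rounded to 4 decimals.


First compute the means: xbar = 10.2500, ybar = 8.5000.
Then S_xx = sum((xi - xbar)^2) = 342.7500.
S_xy = sum((xi - xbar)(yi - ybar)) = 334.5000.
b1 = S_xy / S_xx = 334.5000 / 342.7500 = 0.9759.

0.9759


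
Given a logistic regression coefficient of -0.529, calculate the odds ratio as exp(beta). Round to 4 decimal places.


The odds ratio is computed as:
OR = e^(-0.529) = 0.5892.

0.5892


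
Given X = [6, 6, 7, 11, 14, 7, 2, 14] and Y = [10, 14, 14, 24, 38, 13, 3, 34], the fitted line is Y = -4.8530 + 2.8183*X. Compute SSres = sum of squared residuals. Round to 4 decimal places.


For each point, residual = actual - predicted.
Residuals: [-2.0568, 1.9432, -0.8751, -2.1483, 3.3968, -1.8751, 2.2164, -0.6032].
Sum of squared residuals = 33.7180.

33.7180


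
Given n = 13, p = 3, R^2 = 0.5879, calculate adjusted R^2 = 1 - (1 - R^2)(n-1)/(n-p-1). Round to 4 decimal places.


Adjusted R^2 = 1 - (1 - R^2) * (n-1)/(n-p-1).
(1 - R^2) = 0.4121.
(n-1)/(n-p-1) = 12/9.
(1 - R^2) * (n-1) = 0.4121 * 12 = 4.9452.
Divide by (n-p-1): 4.9452 / 9 = 0.5495.
Adj R^2 = 1 - 0.5495 = 0.4505.

0.4505


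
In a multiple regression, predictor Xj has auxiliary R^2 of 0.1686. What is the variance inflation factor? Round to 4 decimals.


Denominator: 1 - 0.1686 = 0.8314.
VIF = 1 / 0.8314 = 1.2028.

1.2028


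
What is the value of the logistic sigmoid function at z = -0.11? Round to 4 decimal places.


Compute exp(0.1100) = 1.1163.
Sigmoid = 1 / (1 + 1.1163) = 1 / 2.1163 = 0.4725.

0.4725


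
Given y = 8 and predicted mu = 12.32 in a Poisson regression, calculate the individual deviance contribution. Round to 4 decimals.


First: ln(8/12.32) = -0.431782.
Then: 8 * -0.431782 = -3.454256.
y - mu = 8 - 12.32 = -4.32.
D = 2(-3.454256 - -4.32) = 1.731488, which rounds to 1.7315.

1.7315


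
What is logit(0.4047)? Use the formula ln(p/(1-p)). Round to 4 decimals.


Compute the odds: 0.4047/0.5953 = 0.6798.
Take the natural log: ln(0.6798) = -0.3859.

-0.3859


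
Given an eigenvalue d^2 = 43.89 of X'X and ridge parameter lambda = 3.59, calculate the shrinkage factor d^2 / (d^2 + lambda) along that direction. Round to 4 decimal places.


Compute the denominator: 43.89 + 3.59 = 47.4800.
Shrinkage factor = 43.89 / 47.4800 = 0.9244.

0.9244


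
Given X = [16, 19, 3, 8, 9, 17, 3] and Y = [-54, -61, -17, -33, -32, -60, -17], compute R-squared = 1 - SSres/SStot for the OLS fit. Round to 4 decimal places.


After computing the OLS fit (b0=-8.4128, b1=-2.8681):
SSres = 19.3848, SStot = 2202.8571.
R^2 = 1 - 19.3848/2202.8571 = 0.9912.

0.9912


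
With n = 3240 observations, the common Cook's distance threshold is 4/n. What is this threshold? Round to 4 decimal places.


Using the rule of thumb:
Threshold = 4 / 3240 = 0.0012.

0.0012


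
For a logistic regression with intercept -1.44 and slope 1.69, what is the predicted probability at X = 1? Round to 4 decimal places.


z = -1.44 + 1.69 * 1 = 0.2500.
Sigmoid: P = 1 / (1 + exp(-0.2500)) = 0.5622.

0.5622


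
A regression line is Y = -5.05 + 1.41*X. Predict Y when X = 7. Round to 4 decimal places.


Predicted value:
Y = -5.05 + (1.41)(7) = -5.05 + 9.8700 = 4.8200.

4.8200


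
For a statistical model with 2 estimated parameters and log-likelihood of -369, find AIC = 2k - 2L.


Compute:
2k = 2*2 = 4.
-2*loglik = -2*(-369) = 738.
AIC = 4 + 738 = 742.

742


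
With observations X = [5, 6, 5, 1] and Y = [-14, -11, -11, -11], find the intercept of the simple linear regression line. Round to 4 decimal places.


The slope is b1 = -0.1525.
Sample means are xbar = 4.2500 and ybar = -11.7500.
Intercept: b0 = -11.7500 - (-0.1525)(4.2500) = -11.1017.

-11.1017


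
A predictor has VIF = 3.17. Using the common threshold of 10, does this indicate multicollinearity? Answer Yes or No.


Compare VIF = 3.17 to the threshold of 10.
3.17 < 10, so the answer is No.

No


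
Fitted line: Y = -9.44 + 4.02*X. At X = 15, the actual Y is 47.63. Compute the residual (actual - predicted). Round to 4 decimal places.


Fitted value at X = 15 is yhat = -9.44 + 4.02*15 = 50.8600.
Residual = 47.63 - 50.8600 = -3.2300.

-3.2300


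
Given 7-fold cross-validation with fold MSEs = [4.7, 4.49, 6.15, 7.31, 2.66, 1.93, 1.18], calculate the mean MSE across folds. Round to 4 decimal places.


Total MSE across folds = 28.4200.
CV-MSE = 28.4200/7 = 4.0600.

4.0600


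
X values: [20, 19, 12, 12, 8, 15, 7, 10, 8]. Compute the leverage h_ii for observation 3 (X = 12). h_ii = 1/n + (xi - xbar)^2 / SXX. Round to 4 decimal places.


Mean of X: xbar = 12.3333.
SXX = 182.0000.
For X = 12: h = 1/9 + (12 - 12.3333)^2/182.0000 = 0.1117.

0.1117


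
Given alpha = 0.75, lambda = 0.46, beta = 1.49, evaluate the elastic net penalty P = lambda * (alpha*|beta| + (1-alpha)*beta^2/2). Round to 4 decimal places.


L1 component = 0.75 * |1.49| = 1.1175.
L2 component = 0.25 * 1.49^2 / 2 = 0.2775.
Penalty = 0.46 * (1.1175 + 0.2775) = 0.46 * 1.3950 = 0.6417.

0.6417


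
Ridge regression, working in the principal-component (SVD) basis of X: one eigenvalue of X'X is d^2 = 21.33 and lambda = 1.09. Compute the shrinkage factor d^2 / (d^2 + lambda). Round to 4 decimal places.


d^2 + lambda = 21.33 + 1.09 = 22.4200.
Shrinkage factor = 21.33/22.4200 = 0.9514.

0.9514


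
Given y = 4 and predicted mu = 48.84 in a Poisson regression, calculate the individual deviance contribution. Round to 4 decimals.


Compute y*ln(y/mu) = 4*ln(4/48.84) = 4*-2.502255 = -10.009020.
y - mu = -44.84.
D = 2*(-10.009020 - (-44.84)) = 69.661960, which rounds to 69.6620.

69.6620


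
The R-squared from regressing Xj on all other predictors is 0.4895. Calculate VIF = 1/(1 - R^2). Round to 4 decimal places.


Denominator: 1 - 0.4895 = 0.5105.
VIF = 1 / 0.5105 = 1.9589.

1.9589


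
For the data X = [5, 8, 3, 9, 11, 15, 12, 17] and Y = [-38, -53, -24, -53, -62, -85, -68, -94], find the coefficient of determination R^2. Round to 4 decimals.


Fit the OLS line: b0 = -11.2706, b1 = -4.8354.
SSres = 31.5965.
SStot = 3725.8750.
R^2 = 1 - 31.5965/3725.8750 = 0.9915.

0.9915


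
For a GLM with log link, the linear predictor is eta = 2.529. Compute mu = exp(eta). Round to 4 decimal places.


Apply the inverse link:
mu = e^2.529 = 12.5410.

12.5410


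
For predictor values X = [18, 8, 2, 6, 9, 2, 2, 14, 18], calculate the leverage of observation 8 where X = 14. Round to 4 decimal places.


Compute xbar = 8.7778 with n = 9 observations.
SXX = 343.5556.
Leverage = 1/9 + (14 - 8.7778)^2/343.5556 = 0.1905.

0.1905


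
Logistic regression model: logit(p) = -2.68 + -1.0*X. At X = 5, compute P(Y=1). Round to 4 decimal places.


Compute z = -2.68 + (-1.0)(5) = -7.6800.
exp(-z) = 2164.6198.
P = 1/(1 + 2164.6198) = 0.0005.

0.0005


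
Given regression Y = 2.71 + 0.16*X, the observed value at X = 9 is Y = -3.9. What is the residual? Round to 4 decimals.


Compute yhat = 2.71 + (0.16)(9) = 4.1500.
Residual = actual - predicted = -3.9 - 4.1500 = -8.0500.

-8.0500


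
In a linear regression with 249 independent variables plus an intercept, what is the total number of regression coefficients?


Including the intercept, the model has 249 predictor coefficients + 1 intercept.
Total = 250.

250


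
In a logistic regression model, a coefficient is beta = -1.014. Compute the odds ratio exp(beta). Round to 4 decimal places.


exp(-1.014) = 0.3628.
So the odds ratio is 0.3628.

0.3628


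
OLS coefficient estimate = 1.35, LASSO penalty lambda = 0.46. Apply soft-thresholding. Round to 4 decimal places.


Check: |1.35| = 1.35 vs lambda = 0.46.
Since |beta| > lambda, coefficient = sign(beta)*(|beta| - lambda) = 0.8900.
Soft-thresholded coefficient = 0.8900.

0.8900


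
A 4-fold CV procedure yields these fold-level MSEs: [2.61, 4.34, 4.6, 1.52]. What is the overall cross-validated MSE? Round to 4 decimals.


Sum of fold MSEs = 13.0700.
Average = 13.0700 / 4 = 3.2675.

3.2675


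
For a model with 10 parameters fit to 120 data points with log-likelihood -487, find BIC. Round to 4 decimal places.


ln(120) = 4.787492.
k * ln(n) = 10 * 4.787492 = 47.874920.
-2L = 974.
BIC = 47.874920 + 974 = 1021.874920, which rounds to 1021.8749.

1021.8749


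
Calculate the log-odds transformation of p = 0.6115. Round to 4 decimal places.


1 - p = 0.3885.
p/(1-p) = 1.5740.
logit = ln(1.5740) = 0.4536.

0.4536


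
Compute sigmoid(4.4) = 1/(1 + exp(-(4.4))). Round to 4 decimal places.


First, exp(-4.4000) = 0.0123.
Then sigma(z) = 1/(1 + 0.0123) = 0.9879.

0.9879


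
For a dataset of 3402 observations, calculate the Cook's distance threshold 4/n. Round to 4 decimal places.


Cook's distance cutoff = 4/n = 4/3402.
= 0.0012.

0.0012


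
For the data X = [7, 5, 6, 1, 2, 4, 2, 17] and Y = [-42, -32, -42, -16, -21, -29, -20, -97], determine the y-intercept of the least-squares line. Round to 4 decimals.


Compute b1 = -5.0797 from the OLS formula.
With xbar = 5.5000 and ybar = -37.3750, the intercept is:
b0 = -37.3750 - -5.0797 * 5.5000 = -9.4368.

-9.4368


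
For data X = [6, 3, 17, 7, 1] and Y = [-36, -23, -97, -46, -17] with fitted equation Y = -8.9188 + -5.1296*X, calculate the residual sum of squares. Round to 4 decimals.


For each point, residual = actual - predicted.
Residuals: [3.6964, 1.3076, -0.8780, -1.1740, -2.9516].
Sum of squared residuals = 26.2343.

26.2343


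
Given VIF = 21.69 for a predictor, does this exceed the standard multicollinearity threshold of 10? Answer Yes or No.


The threshold is 10.
VIF = 21.69 is >= 10.
Multicollinearity indication: Yes.

Yes


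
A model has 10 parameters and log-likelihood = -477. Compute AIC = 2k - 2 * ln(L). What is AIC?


Compute:
2k = 2*10 = 20.
-2*loglik = -2*(-477) = 954.
AIC = 20 + 954 = 974.

974


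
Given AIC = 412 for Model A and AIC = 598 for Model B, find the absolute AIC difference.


Compute |412 - 598| = 186.
Model A has the smaller AIC.

186


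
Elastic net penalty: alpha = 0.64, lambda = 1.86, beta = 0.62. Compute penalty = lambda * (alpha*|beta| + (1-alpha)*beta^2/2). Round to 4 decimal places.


L1 component = 0.64 * |0.62| = 0.3968.
L2 component = 0.36 * 0.62^2 / 2 = 0.0692.
Penalty = 1.86 * (0.3968 + 0.0692) = 1.86 * 0.4660 = 0.8667.

0.8667


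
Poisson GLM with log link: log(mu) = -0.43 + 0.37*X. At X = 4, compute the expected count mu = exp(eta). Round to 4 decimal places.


Linear predictor: eta = -0.43 + (0.37)(4) = 1.0500.
Expected count: mu = exp(1.0500) = 2.8577.

2.8577


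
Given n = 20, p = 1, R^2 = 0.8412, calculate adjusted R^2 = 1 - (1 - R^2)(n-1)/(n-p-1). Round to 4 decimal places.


Plug in: Adj R^2 = 1 - (1 - 0.8412) * 19/18.
= 1 - 0.1588 * 19/18
= 1 - 3.0172 / 18
= 1 - 0.1676 = 0.8324.

0.8324


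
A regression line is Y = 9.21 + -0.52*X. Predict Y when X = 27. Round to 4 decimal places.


Plug X = 27 into Y = 9.21 + -0.52*X:
Y = 9.21 + -14.0400 = -4.8300.

-4.8300


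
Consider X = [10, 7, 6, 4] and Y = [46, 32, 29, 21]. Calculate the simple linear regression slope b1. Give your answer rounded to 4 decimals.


First compute the means: xbar = 6.7500, ybar = 32.0000.
Then S_xx = sum((xi - xbar)^2) = 18.7500.
S_xy = sum((xi - xbar)(yi - ybar)) = 78.0000.
b1 = S_xy / S_xx = 78.0000 / 18.7500 = 4.1600.

4.1600


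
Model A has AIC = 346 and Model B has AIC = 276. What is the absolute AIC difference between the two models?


Absolute difference = |346 - 276| = 70.
The model with lower AIC (B) is preferred.

70


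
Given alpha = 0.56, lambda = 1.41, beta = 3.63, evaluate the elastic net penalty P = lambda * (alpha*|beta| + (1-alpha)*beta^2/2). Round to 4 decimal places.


L1 component = 0.56 * |3.63| = 2.0328.
L2 component = 0.44 * 3.63^2 / 2 = 2.8989.
Penalty = 1.41 * (2.0328 + 2.8989) = 1.41 * 4.9317 = 6.9537.

6.9537


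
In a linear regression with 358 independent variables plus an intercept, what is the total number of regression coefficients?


Each predictor gets one coefficient, plus one intercept.
Total parameters = 358 + 1 = 359.

359


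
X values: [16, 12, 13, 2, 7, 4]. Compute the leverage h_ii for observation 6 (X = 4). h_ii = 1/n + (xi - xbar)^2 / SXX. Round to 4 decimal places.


n = 6, xbar = 9.0000.
SXX = sum((xi - xbar)^2) = 152.0000.
h = 1/6 + (4 - 9.0000)^2 / 152.0000 = 0.3311.

0.3311


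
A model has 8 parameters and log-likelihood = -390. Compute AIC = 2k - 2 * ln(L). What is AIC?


AIC = 2*8 - 2*(-390).
= 16 + 780 = 796.

796


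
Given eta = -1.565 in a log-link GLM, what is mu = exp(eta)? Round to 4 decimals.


The inverse log link gives:
mu = exp(-1.565) = 0.2091.

0.2091


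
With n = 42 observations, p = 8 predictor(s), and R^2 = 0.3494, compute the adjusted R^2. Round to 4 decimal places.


Plug in: Adj R^2 = 1 - (1 - 0.3494) * 41/33.
= 1 - 0.6506 * 41/33
= 1 - 26.6746 / 33
= 1 - 0.8083 = 0.1917.

0.1917


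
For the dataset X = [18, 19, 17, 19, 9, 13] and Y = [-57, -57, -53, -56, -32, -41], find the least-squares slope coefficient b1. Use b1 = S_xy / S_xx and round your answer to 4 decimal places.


Calculate xbar = 15.8333, ybar = -49.3333.
S_xx = 80.8333, S_xy = -208.3333.
Using b1 = S_xy / S_xx = -208.3333 / 80.8333, we get b1 = -2.5773.

-2.5773


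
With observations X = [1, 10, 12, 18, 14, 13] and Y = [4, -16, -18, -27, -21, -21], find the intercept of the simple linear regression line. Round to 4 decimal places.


The slope is b1 = -1.8551.
Sample means are xbar = 11.3333 and ybar = -16.5000.
Intercept: b0 = -16.5000 - (-1.8551)(11.3333) = 4.5245.

4.5245


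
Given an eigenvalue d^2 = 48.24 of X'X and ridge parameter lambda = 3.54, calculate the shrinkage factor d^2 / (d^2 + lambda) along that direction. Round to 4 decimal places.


Denominator = d^2 + lambda = 48.24 + 3.54 = 51.7800.
Shrinkage = 48.24 / 51.7800 = 0.9316.

0.9316


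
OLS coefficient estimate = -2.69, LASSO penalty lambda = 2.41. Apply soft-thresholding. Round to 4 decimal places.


|beta_OLS| = 2.69.
lambda = 2.41.
Since |beta| > lambda, coefficient = sign(beta)*(|beta| - lambda) = -0.2800.
Result = -0.2800.

-0.2800


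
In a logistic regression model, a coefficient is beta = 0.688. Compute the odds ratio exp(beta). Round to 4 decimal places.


Odds ratio = exp(beta) = exp(0.688).
= 1.9897.

1.9897


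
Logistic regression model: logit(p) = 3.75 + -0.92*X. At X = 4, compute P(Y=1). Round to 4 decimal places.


Linear predictor: z = 3.75 + -0.92 * 4 = 0.0700.
P = 1/(1 + exp(-0.0700)) = 1/(1 + 0.9324) = 0.5175.

0.5175


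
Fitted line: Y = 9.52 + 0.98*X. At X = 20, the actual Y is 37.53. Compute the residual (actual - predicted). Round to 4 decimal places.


Compute yhat = 9.52 + (0.98)(20) = 29.1200.
Residual = actual - predicted = 37.53 - 29.1200 = 8.4100.

8.4100


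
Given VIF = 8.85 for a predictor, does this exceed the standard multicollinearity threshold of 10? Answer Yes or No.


The threshold is 10.
VIF = 8.85 is < 10.
Multicollinearity indication: No.

No


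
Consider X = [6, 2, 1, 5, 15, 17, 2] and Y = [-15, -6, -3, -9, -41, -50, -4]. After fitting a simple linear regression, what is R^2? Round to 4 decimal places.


The fitted line is Y = 1.7668 + -2.9243*X.
SSres = 27.9692, SStot = 2207.4286.
R^2 = 1 - SSres/SStot = 0.9873.

0.9873


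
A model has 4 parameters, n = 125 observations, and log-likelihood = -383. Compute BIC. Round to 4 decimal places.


Compute k*ln(n) = 4*ln(125) = 4*4.828314 = 19.313256.
Then -2*loglik = 766.
BIC = 19.313256 + 766 = 785.313256, which rounds to 785.3133.

785.3133


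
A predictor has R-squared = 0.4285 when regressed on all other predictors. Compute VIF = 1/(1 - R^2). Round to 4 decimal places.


VIF = 1 / (1 - 0.4285).
= 1 / 0.5715 = 1.7498.

1.7498


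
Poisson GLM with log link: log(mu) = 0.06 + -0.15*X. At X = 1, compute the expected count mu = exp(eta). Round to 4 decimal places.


Linear predictor: eta = 0.06 + (-0.15)(1) = -0.0900.
Expected count: mu = exp(-0.0900) = 0.9139.

0.9139


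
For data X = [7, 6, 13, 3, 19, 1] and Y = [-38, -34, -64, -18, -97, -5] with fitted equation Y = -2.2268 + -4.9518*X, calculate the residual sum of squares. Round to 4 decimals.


For each point, residual = actual - predicted.
Residuals: [-1.1106, -2.0624, 2.6002, -0.9178, -0.6890, 2.1786].
Sum of squared residuals = 18.3113.

18.3113


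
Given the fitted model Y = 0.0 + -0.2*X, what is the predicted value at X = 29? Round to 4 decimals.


Substitute X = 29 into the equation:
Y = 0.0 + -0.2 * 29 = 0.0 + -5.8000 = -5.8000.

-5.8000


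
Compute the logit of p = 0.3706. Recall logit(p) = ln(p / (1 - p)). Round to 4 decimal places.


Compute the odds: 0.3706/0.6294 = 0.5888.
Take the natural log: ln(0.5888) = -0.5296.

-0.5296


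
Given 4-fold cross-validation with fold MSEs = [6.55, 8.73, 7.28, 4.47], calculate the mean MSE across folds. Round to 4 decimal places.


Add all fold MSEs: 27.0300.
Divide by k = 4: 27.0300/4 = 6.7575.

6.7575


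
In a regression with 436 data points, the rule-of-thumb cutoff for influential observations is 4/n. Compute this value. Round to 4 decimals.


Cook's distance cutoff = 4/n = 4/436.
= 0.0092.

0.0092


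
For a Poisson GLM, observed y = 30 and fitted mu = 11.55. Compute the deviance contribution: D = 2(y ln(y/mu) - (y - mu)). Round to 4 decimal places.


y/mu = 30/11.55 = 2.597403 (approx.), and ln(30/11.55) = 0.954512.
y * ln(y/mu) = 30 * 0.954512 = 28.635360.
y - mu = 18.45.
D = 2 * (28.635360 - 18.45) = 20.370720, which rounds to 20.3707.

20.3707


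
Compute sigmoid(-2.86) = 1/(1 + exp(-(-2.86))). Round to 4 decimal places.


exp(2.8600) = 17.4615.
1 + exp(-z) = 18.4615.
sigmoid = 1/18.4615 = 0.0542.

0.0542


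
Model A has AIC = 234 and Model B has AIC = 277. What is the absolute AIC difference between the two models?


Absolute difference = |234 - 277| = 43.
The model with lower AIC (A) is preferred.

43


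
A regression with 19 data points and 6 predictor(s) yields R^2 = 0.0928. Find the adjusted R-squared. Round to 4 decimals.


Using the formula:
(1 - 0.0928) = 0.9072.
Multiply by 18/12: 0.9072 * 18 = 16.3296, then 16.3296 / 12 = 1.3608.
Adj R^2 = 1 - 1.3608 = -0.3608.

-0.3608


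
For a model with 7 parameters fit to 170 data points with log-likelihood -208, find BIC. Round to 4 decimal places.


Compute k*ln(n) = 7*ln(170) = 7*5.135798 = 35.950586.
Then -2*loglik = 416.
BIC = 35.950586 + 416 = 451.950586, which rounds to 451.9506.

451.9506


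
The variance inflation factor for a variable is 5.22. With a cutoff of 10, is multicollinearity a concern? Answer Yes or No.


The threshold is 10.
VIF = 5.22 is < 10.
Multicollinearity indication: No.

No


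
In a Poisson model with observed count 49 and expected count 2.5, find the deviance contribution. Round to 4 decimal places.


y/mu = 49/2.5 = 19.600000 (approx.), and ln(49/2.5) = 2.975530.
y * ln(y/mu) = 49 * 2.975530 = 145.800970.
y - mu = 46.5.
D = 2 * (145.800970 - 46.5) = 198.601940, which rounds to 198.6019.

198.6019


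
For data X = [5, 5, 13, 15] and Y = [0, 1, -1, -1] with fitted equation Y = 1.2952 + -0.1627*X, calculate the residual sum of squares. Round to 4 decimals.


For each point, residual = actual - predicted.
Residuals: [-0.4817, 0.5183, -0.1801, 0.1453].
Sum of squared residuals = 0.5542.

0.5542


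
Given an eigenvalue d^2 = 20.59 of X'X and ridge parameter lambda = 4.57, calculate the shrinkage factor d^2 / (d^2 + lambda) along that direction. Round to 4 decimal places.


Denominator = d^2 + lambda = 20.59 + 4.57 = 25.1600.
Shrinkage = 20.59 / 25.1600 = 0.8184.

0.8184


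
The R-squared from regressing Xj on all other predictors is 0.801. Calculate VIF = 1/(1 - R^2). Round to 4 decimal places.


Using VIF = 1/(1 - R^2_j):
1 - 0.801 = 0.199.
VIF = 5.0251.

5.0251


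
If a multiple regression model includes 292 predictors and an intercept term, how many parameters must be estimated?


Including the intercept, the model has 292 predictor coefficients + 1 intercept.
Total = 293.

293


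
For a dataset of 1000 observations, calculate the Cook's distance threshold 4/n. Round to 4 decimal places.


The threshold is 4/n.
4/1000 = 0.0040.

0.0040


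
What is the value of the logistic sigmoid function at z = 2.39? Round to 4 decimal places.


First, exp(-2.3900) = 0.0916.
Then sigma(z) = 1/(1 + 0.0916) = 0.9161.

0.9161


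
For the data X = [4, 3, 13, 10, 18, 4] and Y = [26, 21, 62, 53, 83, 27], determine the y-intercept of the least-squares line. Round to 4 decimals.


Compute b1 = 4.0782 from the OLS formula.
With xbar = 8.6667 and ybar = 45.3333, the intercept is:
b0 = 45.3333 - 4.0782 * 8.6667 = 9.9891.

9.9891


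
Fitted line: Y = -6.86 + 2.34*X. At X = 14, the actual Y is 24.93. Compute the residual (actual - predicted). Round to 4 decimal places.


Fitted value at X = 14 is yhat = -6.86 + 2.34*14 = 25.9000.
Residual = 24.93 - 25.9000 = -0.9700.

-0.9700


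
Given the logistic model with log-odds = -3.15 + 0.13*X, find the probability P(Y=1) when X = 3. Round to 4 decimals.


Compute z = -3.15 + (0.13)(3) = -2.7600.
exp(-z) = 15.7998.
P = 1/(1 + 15.7998) = 0.0595.

0.0595


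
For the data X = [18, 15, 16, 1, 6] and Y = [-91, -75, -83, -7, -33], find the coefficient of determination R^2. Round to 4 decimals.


After computing the OLS fit (b0=-2.5717, b1=-4.9311):
SSres = 5.7803, SStot = 5228.8000.
R^2 = 1 - 5.7803/5228.8000 = 0.9989.

0.9989


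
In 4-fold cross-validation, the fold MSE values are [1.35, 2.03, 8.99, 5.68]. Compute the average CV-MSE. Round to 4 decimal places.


Add all fold MSEs: 18.0500.
Divide by k = 4: 18.0500/4 = 4.5125.

4.5125


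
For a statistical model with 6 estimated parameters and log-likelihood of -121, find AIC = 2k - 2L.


AIC = 2*6 - 2*(-121).
= 12 + 242 = 254.

254


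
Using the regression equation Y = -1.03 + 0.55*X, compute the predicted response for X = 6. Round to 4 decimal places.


Plug X = 6 into Y = -1.03 + 0.55*X:
Y = -1.03 + 3.3000 = 2.2700.

2.2700


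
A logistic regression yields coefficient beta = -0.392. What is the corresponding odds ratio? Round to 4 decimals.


Odds ratio = exp(beta) = exp(-0.392).
= 0.6757.

0.6757


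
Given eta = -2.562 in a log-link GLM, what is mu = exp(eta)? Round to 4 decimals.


Apply the inverse link:
mu = e^-2.562 = 0.0772.

0.0772


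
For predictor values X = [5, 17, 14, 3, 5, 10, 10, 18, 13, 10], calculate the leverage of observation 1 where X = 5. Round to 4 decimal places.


Mean of X: xbar = 10.5000.
SXX = 234.5000.
For X = 5: h = 1/10 + (5 - 10.5000)^2/234.5000 = 0.2290.

0.2290


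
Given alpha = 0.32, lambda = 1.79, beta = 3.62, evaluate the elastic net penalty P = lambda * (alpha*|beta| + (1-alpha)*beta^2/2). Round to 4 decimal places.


alpha * |beta| = 0.32 * 3.62 = 1.1584.
(1-alpha) * beta^2/2 = 0.68 * 13.1044/2 = 4.4555.
Total = 1.79 * (1.1584 + 4.4555) = 10.0489.

10.0489


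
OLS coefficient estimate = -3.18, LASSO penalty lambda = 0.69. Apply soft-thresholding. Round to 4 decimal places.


Check: |-3.18| = 3.18 vs lambda = 0.69.
Since |beta| > lambda, coefficient = sign(beta)*(|beta| - lambda) = -2.4900.
Soft-thresholded coefficient = -2.4900.

-2.4900


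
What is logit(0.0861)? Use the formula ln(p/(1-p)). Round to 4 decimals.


1 - p = 0.9139.
p/(1-p) = 0.0942.
logit = ln(0.0942) = -2.3622.

-2.3622


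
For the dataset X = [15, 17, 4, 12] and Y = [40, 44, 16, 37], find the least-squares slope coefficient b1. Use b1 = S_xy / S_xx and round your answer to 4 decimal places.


Calculate xbar = 12.0000, ybar = 34.2500.
S_xx = 98.0000, S_xy = 212.0000.
Using b1 = S_xy / S_xx = 212.0000 / 98.0000, we get b1 = 2.1633.

2.1633


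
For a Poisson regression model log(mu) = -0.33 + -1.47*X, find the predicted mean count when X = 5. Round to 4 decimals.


Compute eta = -0.33 + -1.47 * 5 = -7.6800.
Apply inverse link: mu = e^-7.6800 = 0.0005.

0.0005


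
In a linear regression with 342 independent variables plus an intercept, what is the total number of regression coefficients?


Each predictor gets one coefficient, plus one intercept.
Total parameters = 342 + 1 = 343.

343


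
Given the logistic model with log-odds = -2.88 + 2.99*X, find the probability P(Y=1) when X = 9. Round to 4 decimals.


z = -2.88 + 2.99 * 9 = 24.0300.
Sigmoid: P = 1 / (1 + exp(-24.0300)) = 1.0000.

1.0000


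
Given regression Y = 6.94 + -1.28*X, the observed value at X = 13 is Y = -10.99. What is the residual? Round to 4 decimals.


Predicted = 6.94 + -1.28 * 13 = -9.7000.
Residual = -10.99 - -9.7000 = -1.2900.

-1.2900


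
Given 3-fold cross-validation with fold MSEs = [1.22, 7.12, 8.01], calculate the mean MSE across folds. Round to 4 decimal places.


Total MSE across folds = 16.3500.
CV-MSE = 16.3500/3 = 5.4500.

5.4500


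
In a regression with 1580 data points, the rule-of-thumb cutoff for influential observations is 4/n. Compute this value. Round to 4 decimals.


The threshold is 4/n.
4/1580 = 0.0025.

0.0025


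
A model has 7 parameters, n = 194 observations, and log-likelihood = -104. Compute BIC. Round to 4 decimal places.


ln(194) = 5.267858.
k * ln(n) = 7 * 5.267858 = 36.875006.
-2L = 208.
BIC = 36.875006 + 208 = 244.875006, which rounds to 244.8750.

244.8750


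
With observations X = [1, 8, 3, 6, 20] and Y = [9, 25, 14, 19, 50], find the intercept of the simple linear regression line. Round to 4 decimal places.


Compute b1 = 2.1510 from the OLS formula.
With xbar = 7.6000 and ybar = 23.4000, the intercept is:
b0 = 23.4000 - 2.1510 * 7.6000 = 7.0524.

7.0524


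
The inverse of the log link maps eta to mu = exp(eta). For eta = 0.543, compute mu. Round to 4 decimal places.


mu = exp(eta) = exp(0.543).
= 1.7212.

1.7212


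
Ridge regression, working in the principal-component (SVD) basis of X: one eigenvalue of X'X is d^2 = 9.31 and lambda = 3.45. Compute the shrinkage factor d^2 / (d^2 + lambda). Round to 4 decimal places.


d^2 + lambda = 9.31 + 3.45 = 12.7600.
Shrinkage factor = 9.31/12.7600 = 0.7296.

0.7296


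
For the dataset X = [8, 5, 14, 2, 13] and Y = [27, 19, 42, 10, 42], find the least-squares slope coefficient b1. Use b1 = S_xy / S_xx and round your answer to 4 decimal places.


The sample means are xbar = 8.4000 and ybar = 28.0000.
Compute S_xx = 105.2000 and S_xy = 289.0000.
Slope b1 = S_xy / S_xx = 289.0000 / 105.2000 = 2.7471.

2.7471


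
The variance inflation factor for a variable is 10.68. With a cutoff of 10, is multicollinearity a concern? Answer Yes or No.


Check: VIF = 10.68 vs threshold = 10.
Since 10.68 >= 10, the answer is Yes.

Yes


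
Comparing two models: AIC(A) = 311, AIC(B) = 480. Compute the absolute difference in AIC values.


|AIC_A - AIC_B| = |311 - 480| = 169.
Model A is preferred (lower AIC).

169


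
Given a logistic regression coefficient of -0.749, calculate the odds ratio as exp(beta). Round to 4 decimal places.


Odds ratio = exp(beta) = exp(-0.749).
= 0.4728.

0.4728


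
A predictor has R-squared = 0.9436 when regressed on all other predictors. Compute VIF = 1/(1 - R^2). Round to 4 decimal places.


VIF = 1 / (1 - 0.9436).
= 1 / 0.0564 = 17.7305.

17.7305


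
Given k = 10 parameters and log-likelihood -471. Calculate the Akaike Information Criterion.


AIC = 2*10 - 2*(-471).
= 20 + 942 = 962.

962


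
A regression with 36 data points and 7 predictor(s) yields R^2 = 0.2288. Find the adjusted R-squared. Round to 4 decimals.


Using the formula:
(1 - 0.2288) = 0.7712.
Multiply by 35/28: 0.7712 * 35 = 26.9920, then 26.9920 / 28 = 0.9640.
Adj R^2 = 1 - 0.9640 = 0.0360.

0.0360
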